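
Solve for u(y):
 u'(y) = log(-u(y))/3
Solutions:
 -li(-u(y)) = C1 + y/3


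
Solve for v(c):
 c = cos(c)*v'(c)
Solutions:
 v(c) = C1 + Integral(c/cos(c), c)


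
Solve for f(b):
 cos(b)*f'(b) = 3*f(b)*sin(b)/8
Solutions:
 f(b) = C1/cos(b)^(3/8)


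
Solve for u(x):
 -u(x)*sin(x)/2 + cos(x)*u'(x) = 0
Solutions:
 u(x) = C1/sqrt(cos(x))


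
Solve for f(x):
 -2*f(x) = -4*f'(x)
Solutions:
 f(x) = C1*exp(x/2)


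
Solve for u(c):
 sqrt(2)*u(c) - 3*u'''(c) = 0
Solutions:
 u(c) = C3*exp(2^(1/6)*3^(2/3)*c/3) + (C1*sin(6^(1/6)*c/2) + C2*cos(6^(1/6)*c/2))*exp(-2^(1/6)*3^(2/3)*c/6)


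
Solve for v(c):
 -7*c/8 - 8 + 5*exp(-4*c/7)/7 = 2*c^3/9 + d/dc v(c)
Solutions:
 v(c) = C1 - c^4/18 - 7*c^2/16 - 8*c - 5*exp(-4*c/7)/4


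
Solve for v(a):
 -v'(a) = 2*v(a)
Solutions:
 v(a) = C1*exp(-2*a)


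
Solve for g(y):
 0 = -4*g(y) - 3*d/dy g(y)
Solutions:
 g(y) = C1*exp(-4*y/3)


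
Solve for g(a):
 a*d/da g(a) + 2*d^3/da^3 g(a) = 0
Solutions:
 g(a) = C1 + Integral(C2*airyai(-2^(2/3)*a/2) + C3*airybi(-2^(2/3)*a/2), a)


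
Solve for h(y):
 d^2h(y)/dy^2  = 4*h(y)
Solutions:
 h(y) = C1*exp(-2*y) + C2*exp(2*y)


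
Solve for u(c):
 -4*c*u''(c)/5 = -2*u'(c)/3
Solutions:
 u(c) = C1 + C2*c^(11/6)


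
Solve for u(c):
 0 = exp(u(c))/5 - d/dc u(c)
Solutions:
 u(c) = log(-1/(C1 + c)) + log(5)


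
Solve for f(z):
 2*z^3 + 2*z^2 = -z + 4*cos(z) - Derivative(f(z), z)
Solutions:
 f(z) = C1 - z^4/2 - 2*z^3/3 - z^2/2 + 4*sin(z)


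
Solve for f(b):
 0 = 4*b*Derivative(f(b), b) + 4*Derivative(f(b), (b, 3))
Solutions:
 f(b) = C1 + Integral(C2*airyai(-b) + C3*airybi(-b), b)


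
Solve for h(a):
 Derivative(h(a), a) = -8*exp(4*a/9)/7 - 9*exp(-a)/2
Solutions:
 h(a) = C1 - 18*exp(4*a/9)/7 + 9*exp(-a)/2


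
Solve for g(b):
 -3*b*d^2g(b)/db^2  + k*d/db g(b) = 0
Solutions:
 g(b) = C1 + b^(re(k)/3 + 1)*(C2*sin(log(b)*Abs(im(k))/3) + C3*cos(log(b)*im(k)/3))


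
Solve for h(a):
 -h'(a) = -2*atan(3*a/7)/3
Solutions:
 h(a) = C1 + 2*a*atan(3*a/7)/3 - 7*log(9*a^2 + 49)/9


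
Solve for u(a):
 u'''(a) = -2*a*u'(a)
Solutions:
 u(a) = C1 + Integral(C2*airyai(-2^(1/3)*a) + C3*airybi(-2^(1/3)*a), a)


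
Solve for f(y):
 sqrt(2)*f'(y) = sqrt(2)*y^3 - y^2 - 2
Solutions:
 f(y) = C1 + y^4/4 - sqrt(2)*y^3/6 - sqrt(2)*y


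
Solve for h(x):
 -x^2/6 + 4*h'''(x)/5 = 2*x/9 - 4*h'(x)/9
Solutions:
 h(x) = C1 + C2*sin(sqrt(5)*x/3) + C3*cos(sqrt(5)*x/3) + x^3/8 + x^2/4 - 27*x/20


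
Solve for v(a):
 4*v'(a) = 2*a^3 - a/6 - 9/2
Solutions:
 v(a) = C1 + a^4/8 - a^2/48 - 9*a/8


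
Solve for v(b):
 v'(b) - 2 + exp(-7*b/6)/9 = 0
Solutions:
 v(b) = C1 + 2*b + 2*exp(-7*b/6)/21


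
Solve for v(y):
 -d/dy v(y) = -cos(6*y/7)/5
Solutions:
 v(y) = C1 + 7*sin(6*y/7)/30


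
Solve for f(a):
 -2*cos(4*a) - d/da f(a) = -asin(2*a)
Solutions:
 f(a) = C1 + a*asin(2*a) + sqrt(1 - 4*a^2)/2 - sin(4*a)/2


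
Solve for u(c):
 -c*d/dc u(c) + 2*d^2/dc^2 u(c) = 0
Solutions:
 u(c) = C1 + C2*erfi(c/2)


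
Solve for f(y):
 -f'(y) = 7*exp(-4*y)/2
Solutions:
 f(y) = C1 + 7*exp(-4*y)/8


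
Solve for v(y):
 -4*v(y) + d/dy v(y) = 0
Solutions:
 v(y) = C1*exp(4*y)


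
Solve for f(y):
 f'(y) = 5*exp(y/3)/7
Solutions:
 f(y) = C1 + 15*exp(y/3)/7


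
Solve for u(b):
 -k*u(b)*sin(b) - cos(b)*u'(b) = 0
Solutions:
 u(b) = C1*exp(k*log(cos(b)))


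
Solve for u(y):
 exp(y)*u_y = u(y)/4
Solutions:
 u(y) = C1*exp(-exp(-y)/4)


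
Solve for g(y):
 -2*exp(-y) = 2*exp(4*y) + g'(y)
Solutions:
 g(y) = C1 - exp(4*y)/2 + 2*exp(-y)


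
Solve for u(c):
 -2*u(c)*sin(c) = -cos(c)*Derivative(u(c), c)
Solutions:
 u(c) = C1/cos(c)^2


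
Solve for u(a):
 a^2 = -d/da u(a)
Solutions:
 u(a) = C1 - a^3/3


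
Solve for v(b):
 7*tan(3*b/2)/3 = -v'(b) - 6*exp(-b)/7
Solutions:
 v(b) = C1 - 7*log(tan(3*b/2)^2 + 1)/9 + 6*exp(-b)/7


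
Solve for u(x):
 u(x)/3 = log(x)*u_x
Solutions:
 u(x) = C1*exp(li(x)/3)


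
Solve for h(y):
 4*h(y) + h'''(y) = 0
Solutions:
 h(y) = C3*exp(-2^(2/3)*y) + (C1*sin(2^(2/3)*sqrt(3)*y/2) + C2*cos(2^(2/3)*sqrt(3)*y/2))*exp(2^(2/3)*y/2)


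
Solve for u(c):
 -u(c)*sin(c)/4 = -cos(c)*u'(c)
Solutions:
 u(c) = C1/cos(c)^(1/4)


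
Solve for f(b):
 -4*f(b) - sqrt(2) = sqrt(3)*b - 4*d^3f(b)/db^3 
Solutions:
 f(b) = C3*exp(b) - sqrt(3)*b/4 + (C1*sin(sqrt(3)*b/2) + C2*cos(sqrt(3)*b/2))*exp(-b/2) - sqrt(2)/4


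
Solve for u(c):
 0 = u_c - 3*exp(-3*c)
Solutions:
 u(c) = C1 - exp(-3*c)


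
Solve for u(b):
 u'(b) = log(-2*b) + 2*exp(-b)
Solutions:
 u(b) = C1 + b*log(-b) + b*(-1 + log(2)) - 2*exp(-b)


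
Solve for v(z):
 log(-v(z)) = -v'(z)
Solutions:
 -li(-v(z)) = C1 - z


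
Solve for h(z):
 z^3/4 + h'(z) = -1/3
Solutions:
 h(z) = C1 - z^4/16 - z/3


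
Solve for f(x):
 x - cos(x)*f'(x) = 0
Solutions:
 f(x) = C1 + Integral(x/cos(x), x)


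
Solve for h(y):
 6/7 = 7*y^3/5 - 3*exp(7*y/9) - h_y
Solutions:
 h(y) = C1 + 7*y^4/20 - 6*y/7 - 27*exp(7*y/9)/7


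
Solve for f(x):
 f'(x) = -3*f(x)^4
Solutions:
 f(x) = (-3^(2/3) - 3*3^(1/6)*I)*(1/(C1 + 3*x))^(1/3)/6
 f(x) = (-3^(2/3) + 3*3^(1/6)*I)*(1/(C1 + 3*x))^(1/3)/6
 f(x) = (1/(C1 + 9*x))^(1/3)


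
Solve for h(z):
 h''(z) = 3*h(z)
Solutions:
 h(z) = C1*exp(-sqrt(3)*z) + C2*exp(sqrt(3)*z)


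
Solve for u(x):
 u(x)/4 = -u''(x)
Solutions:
 u(x) = C1*sin(x/2) + C2*cos(x/2)


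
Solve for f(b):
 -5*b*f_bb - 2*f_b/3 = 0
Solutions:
 f(b) = C1 + C2*b^(13/15)


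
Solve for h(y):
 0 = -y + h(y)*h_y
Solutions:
 h(y) = -sqrt(C1 + y^2)
 h(y) = sqrt(C1 + y^2)


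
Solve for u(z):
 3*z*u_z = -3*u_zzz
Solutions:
 u(z) = C1 + Integral(C2*airyai(-z) + C3*airybi(-z), z)


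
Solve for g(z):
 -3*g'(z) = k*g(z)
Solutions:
 g(z) = C1*exp(-k*z/3)


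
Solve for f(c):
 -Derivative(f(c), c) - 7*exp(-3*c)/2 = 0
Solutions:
 f(c) = C1 + 7*exp(-3*c)/6


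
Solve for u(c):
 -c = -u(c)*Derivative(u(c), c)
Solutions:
 u(c) = -sqrt(C1 + c^2)
 u(c) = sqrt(C1 + c^2)


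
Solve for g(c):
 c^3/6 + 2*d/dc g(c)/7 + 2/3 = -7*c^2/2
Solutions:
 g(c) = C1 - 7*c^4/48 - 49*c^3/12 - 7*c/3


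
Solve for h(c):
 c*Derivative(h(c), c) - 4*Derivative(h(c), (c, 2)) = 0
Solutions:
 h(c) = C1 + C2*erfi(sqrt(2)*c/4)


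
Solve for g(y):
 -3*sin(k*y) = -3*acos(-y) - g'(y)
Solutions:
 g(y) = C1 - 3*y*acos(-y) - 3*sqrt(1 - y^2) + 3*Piecewise((-cos(k*y)/k, Ne(k, 0)), (0, True))


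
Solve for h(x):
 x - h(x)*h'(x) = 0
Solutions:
 h(x) = -sqrt(C1 + x^2)
 h(x) = sqrt(C1 + x^2)


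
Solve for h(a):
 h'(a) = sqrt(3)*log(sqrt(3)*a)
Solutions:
 h(a) = C1 + sqrt(3)*a*log(a) - sqrt(3)*a + sqrt(3)*a*log(3)/2


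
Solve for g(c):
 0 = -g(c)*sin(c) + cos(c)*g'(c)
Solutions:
 g(c) = C1/cos(c)


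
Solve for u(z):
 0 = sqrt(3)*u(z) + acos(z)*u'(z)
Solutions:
 u(z) = C1*exp(-sqrt(3)*Integral(1/acos(z), z))


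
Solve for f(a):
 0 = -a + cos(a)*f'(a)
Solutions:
 f(a) = C1 + Integral(a/cos(a), a)


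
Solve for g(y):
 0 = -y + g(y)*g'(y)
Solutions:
 g(y) = -sqrt(C1 + y^2)
 g(y) = sqrt(C1 + y^2)


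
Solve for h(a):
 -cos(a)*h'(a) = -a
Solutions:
 h(a) = C1 + Integral(a/cos(a), a)


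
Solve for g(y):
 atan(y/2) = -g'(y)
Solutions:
 g(y) = C1 - y*atan(y/2) + log(y^2 + 4)


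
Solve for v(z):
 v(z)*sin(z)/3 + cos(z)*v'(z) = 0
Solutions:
 v(z) = C1*cos(z)^(1/3)


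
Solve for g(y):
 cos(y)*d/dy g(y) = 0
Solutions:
 g(y) = C1


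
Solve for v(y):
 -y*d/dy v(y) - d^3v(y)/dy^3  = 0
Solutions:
 v(y) = C1 + Integral(C2*airyai(-y) + C3*airybi(-y), y)


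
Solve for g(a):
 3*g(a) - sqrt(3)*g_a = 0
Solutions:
 g(a) = C1*exp(sqrt(3)*a)


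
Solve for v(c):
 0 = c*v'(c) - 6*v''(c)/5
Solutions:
 v(c) = C1 + C2*erfi(sqrt(15)*c/6)


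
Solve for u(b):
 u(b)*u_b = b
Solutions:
 u(b) = -sqrt(C1 + b^2)
 u(b) = sqrt(C1 + b^2)


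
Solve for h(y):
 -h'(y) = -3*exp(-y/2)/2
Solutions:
 h(y) = C1 - 3*exp(-y/2)


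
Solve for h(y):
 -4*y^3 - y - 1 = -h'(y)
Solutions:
 h(y) = C1 + y^4 + y^2/2 + y


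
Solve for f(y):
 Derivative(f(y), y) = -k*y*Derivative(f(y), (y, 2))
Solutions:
 f(y) = C1 + y^(((re(k) - 1)*re(k) + im(k)^2)/(re(k)^2 + im(k)^2))*(C2*sin(log(y)*Abs(im(k))/(re(k)^2 + im(k)^2)) + C3*cos(log(y)*im(k)/(re(k)^2 + im(k)^2)))


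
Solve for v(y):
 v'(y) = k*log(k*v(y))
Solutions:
 li(k*v(y))/k = C1 + k*y


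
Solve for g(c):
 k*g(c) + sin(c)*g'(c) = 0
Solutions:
 g(c) = C1*exp(k*(-log(cos(c) - 1) + log(cos(c) + 1))/2)


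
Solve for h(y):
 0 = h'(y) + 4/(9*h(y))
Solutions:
 h(y) = -sqrt(C1 - 8*y)/3
 h(y) = sqrt(C1 - 8*y)/3


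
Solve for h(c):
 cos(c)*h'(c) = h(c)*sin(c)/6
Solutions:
 h(c) = C1/cos(c)^(1/6)


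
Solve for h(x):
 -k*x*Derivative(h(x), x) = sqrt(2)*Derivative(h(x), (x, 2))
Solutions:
 h(x) = Piecewise((-2^(3/4)*sqrt(pi)*C1*erf(2^(1/4)*sqrt(k)*x/2)/(2*sqrt(k)) - C2, (k > 0) | (k < 0)), (-C1*x - C2, True))


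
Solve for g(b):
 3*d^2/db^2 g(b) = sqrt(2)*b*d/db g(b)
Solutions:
 g(b) = C1 + C2*erfi(2^(3/4)*sqrt(3)*b/6)


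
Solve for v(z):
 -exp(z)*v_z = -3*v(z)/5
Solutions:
 v(z) = C1*exp(-3*exp(-z)/5)


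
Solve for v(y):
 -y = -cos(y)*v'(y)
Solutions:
 v(y) = C1 + Integral(y/cos(y), y)


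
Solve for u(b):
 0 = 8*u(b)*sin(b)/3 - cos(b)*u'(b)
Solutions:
 u(b) = C1/cos(b)^(8/3)


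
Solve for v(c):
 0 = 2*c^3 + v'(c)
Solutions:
 v(c) = C1 - c^4/2


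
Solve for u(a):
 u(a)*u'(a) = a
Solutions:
 u(a) = -sqrt(C1 + a^2)
 u(a) = sqrt(C1 + a^2)


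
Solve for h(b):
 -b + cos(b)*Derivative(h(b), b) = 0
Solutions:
 h(b) = C1 + Integral(b/cos(b), b)


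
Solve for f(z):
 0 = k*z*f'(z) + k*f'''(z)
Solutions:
 f(z) = C1 + Integral(C2*airyai(-z) + C3*airybi(-z), z)


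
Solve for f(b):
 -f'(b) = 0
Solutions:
 f(b) = C1


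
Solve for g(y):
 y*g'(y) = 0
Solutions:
 g(y) = C1


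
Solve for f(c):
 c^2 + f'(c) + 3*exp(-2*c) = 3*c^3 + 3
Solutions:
 f(c) = C1 + 3*c^4/4 - c^3/3 + 3*c + 3*exp(-2*c)/2


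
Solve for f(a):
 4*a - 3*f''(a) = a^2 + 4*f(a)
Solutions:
 f(a) = C1*sin(2*sqrt(3)*a/3) + C2*cos(2*sqrt(3)*a/3) - a^2/4 + a + 3/8


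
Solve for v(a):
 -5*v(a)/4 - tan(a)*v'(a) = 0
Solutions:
 v(a) = C1/sin(a)^(5/4)


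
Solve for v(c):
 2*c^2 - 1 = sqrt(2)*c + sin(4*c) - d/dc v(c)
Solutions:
 v(c) = C1 - 2*c^3/3 + sqrt(2)*c^2/2 + c - cos(4*c)/4


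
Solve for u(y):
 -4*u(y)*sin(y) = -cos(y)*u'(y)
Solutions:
 u(y) = C1/cos(y)^4


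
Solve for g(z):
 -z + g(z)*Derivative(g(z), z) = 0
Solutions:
 g(z) = -sqrt(C1 + z^2)
 g(z) = sqrt(C1 + z^2)


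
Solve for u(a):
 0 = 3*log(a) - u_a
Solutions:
 u(a) = C1 + 3*a*log(a) - 3*a


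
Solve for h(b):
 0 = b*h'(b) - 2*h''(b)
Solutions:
 h(b) = C1 + C2*erfi(b/2)


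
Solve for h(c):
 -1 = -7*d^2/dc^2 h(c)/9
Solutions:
 h(c) = C1 + C2*c + 9*c^2/14


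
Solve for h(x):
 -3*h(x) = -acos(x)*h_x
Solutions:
 h(x) = C1*exp(3*Integral(1/acos(x), x))


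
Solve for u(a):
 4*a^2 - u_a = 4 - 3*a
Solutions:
 u(a) = C1 + 4*a^3/3 + 3*a^2/2 - 4*a


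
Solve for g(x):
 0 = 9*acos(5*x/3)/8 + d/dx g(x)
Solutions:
 g(x) = C1 - 9*x*acos(5*x/3)/8 + 9*sqrt(9 - 25*x^2)/40


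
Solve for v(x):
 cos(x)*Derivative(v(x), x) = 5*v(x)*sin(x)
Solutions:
 v(x) = C1/cos(x)^5


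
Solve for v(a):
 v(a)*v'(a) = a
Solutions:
 v(a) = -sqrt(C1 + a^2)
 v(a) = sqrt(C1 + a^2)


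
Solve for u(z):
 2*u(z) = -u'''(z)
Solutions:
 u(z) = C3*exp(-2^(1/3)*z) + (C1*sin(2^(1/3)*sqrt(3)*z/2) + C2*cos(2^(1/3)*sqrt(3)*z/2))*exp(2^(1/3)*z/2)


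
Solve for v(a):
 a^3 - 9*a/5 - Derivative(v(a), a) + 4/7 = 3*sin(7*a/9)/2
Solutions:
 v(a) = C1 + a^4/4 - 9*a^2/10 + 4*a/7 + 27*cos(7*a/9)/14


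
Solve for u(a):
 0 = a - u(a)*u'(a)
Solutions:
 u(a) = -sqrt(C1 + a^2)
 u(a) = sqrt(C1 + a^2)


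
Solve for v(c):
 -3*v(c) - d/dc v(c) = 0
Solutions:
 v(c) = C1*exp(-3*c)


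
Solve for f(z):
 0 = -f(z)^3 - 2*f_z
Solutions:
 f(z) = -sqrt(-1/(C1 - z))
 f(z) = sqrt(-1/(C1 - z))


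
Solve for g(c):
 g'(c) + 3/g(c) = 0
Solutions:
 g(c) = -sqrt(C1 - 6*c)
 g(c) = sqrt(C1 - 6*c)


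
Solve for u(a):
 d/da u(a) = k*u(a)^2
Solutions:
 u(a) = -1/(C1 + a*k)


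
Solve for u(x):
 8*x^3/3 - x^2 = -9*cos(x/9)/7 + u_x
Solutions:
 u(x) = C1 + 2*x^4/3 - x^3/3 + 81*sin(x/9)/7


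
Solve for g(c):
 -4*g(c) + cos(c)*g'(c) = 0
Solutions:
 g(c) = C1*(sin(c)^2 + 2*sin(c) + 1)/(sin(c)^2 - 2*sin(c) + 1)


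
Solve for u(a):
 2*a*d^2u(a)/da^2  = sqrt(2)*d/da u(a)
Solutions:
 u(a) = C1 + C2*a^(sqrt(2)/2 + 1)


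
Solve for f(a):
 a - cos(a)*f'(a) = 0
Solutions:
 f(a) = C1 + Integral(a/cos(a), a)


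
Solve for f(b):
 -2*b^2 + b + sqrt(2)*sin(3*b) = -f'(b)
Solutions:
 f(b) = C1 + 2*b^3/3 - b^2/2 + sqrt(2)*cos(3*b)/3


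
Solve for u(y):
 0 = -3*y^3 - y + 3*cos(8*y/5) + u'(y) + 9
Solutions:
 u(y) = C1 + 3*y^4/4 + y^2/2 - 9*y - 15*sin(8*y/5)/8


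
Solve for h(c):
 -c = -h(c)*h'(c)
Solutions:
 h(c) = -sqrt(C1 + c^2)
 h(c) = sqrt(C1 + c^2)


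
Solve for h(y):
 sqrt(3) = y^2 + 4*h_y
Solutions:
 h(y) = C1 - y^3/12 + sqrt(3)*y/4


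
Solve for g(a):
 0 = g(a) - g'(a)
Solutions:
 g(a) = C1*exp(a)


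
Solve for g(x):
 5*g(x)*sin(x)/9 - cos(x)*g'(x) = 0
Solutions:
 g(x) = C1/cos(x)^(5/9)


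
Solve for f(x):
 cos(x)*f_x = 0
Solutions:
 f(x) = C1


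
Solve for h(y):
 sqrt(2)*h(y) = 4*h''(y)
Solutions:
 h(y) = C1*exp(-2^(1/4)*y/2) + C2*exp(2^(1/4)*y/2)


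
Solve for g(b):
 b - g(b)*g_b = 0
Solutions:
 g(b) = -sqrt(C1 + b^2)
 g(b) = sqrt(C1 + b^2)


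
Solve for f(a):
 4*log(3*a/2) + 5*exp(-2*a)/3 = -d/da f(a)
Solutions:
 f(a) = C1 - 4*a*log(a) + 4*a*(-log(3) + log(2) + 1) + 5*exp(-2*a)/6


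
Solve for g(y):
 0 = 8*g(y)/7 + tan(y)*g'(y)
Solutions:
 g(y) = C1/sin(y)^(8/7)


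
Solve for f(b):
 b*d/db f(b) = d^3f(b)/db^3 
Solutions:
 f(b) = C1 + Integral(C2*airyai(b) + C3*airybi(b), b)


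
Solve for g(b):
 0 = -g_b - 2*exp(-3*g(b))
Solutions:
 g(b) = log(C1 - 6*b)/3
 g(b) = log((-3^(1/3) - 3^(5/6)*I)*(C1 - 2*b)^(1/3)/2)
 g(b) = log((-3^(1/3) + 3^(5/6)*I)*(C1 - 2*b)^(1/3)/2)


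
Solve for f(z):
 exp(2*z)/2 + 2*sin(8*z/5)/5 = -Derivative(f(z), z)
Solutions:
 f(z) = C1 - exp(2*z)/4 + cos(8*z/5)/4


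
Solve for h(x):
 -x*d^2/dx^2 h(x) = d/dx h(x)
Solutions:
 h(x) = C1 + C2*log(x)


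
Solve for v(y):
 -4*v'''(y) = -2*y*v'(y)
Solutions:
 v(y) = C1 + Integral(C2*airyai(2^(2/3)*y/2) + C3*airybi(2^(2/3)*y/2), y)


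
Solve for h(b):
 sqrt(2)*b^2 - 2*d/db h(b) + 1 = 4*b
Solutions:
 h(b) = C1 + sqrt(2)*b^3/6 - b^2 + b/2


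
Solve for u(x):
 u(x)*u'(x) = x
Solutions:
 u(x) = -sqrt(C1 + x^2)
 u(x) = sqrt(C1 + x^2)


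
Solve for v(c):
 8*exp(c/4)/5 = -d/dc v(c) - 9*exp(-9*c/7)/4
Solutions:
 v(c) = C1 - 32*exp(c/4)/5 + 7*exp(-9*c/7)/4


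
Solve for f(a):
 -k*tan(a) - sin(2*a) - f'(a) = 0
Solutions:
 f(a) = C1 + k*log(cos(a)) + cos(2*a)/2


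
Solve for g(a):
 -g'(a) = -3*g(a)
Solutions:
 g(a) = C1*exp(3*a)


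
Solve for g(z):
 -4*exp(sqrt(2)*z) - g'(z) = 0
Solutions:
 g(z) = C1 - 2*sqrt(2)*exp(sqrt(2)*z)


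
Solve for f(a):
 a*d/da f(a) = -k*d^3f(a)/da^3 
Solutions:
 f(a) = C1 + Integral(C2*airyai(a*(-1/k)^(1/3)) + C3*airybi(a*(-1/k)^(1/3)), a)


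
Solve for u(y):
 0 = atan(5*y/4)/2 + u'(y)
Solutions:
 u(y) = C1 - y*atan(5*y/4)/2 + log(25*y^2 + 16)/5


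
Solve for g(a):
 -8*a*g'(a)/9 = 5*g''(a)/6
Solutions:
 g(a) = C1 + C2*erf(2*sqrt(30)*a/15)


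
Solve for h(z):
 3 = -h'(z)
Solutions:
 h(z) = C1 - 3*z


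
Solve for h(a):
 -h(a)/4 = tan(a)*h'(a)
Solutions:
 h(a) = C1/sin(a)^(1/4)


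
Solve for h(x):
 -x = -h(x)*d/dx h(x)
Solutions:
 h(x) = -sqrt(C1 + x^2)
 h(x) = sqrt(C1 + x^2)


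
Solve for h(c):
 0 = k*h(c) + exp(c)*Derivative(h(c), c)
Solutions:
 h(c) = C1*exp(k*exp(-c))


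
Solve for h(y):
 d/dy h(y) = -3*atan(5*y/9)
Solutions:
 h(y) = C1 - 3*y*atan(5*y/9) + 27*log(25*y^2 + 81)/10


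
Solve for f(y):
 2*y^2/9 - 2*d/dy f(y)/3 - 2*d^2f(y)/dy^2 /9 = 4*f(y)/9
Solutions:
 f(y) = C1*exp(-2*y) + C2*exp(-y) + y^2/2 - 3*y/2 + 7/4


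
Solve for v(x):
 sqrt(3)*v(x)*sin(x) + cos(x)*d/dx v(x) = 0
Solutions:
 v(x) = C1*cos(x)^(sqrt(3))


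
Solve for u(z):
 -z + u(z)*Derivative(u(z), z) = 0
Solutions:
 u(z) = -sqrt(C1 + z^2)
 u(z) = sqrt(C1 + z^2)


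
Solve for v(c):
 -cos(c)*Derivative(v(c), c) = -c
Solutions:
 v(c) = C1 + Integral(c/cos(c), c)


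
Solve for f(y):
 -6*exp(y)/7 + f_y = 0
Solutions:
 f(y) = C1 + 6*exp(y)/7


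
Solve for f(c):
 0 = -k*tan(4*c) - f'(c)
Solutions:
 f(c) = C1 + k*log(cos(4*c))/4


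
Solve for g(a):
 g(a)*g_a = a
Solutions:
 g(a) = -sqrt(C1 + a^2)
 g(a) = sqrt(C1 + a^2)


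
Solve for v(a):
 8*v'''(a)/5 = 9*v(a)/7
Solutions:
 v(a) = C3*exp(45^(1/3)*7^(2/3)*a/14) + (C1*sin(3*3^(1/6)*5^(1/3)*7^(2/3)*a/28) + C2*cos(3*3^(1/6)*5^(1/3)*7^(2/3)*a/28))*exp(-45^(1/3)*7^(2/3)*a/28)


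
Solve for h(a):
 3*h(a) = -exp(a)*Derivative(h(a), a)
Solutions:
 h(a) = C1*exp(3*exp(-a))


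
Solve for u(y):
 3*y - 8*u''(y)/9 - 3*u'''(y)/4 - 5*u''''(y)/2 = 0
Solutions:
 u(y) = C1 + C2*y + 9*y^3/16 - 729*y^2/512 + (C3*sin(sqrt(1199)*y/60) + C4*cos(sqrt(1199)*y/60))*exp(-3*y/20)


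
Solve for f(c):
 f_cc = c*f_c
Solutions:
 f(c) = C1 + C2*erfi(sqrt(2)*c/2)


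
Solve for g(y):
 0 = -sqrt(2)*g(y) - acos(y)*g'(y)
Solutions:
 g(y) = C1*exp(-sqrt(2)*Integral(1/acos(y), y))


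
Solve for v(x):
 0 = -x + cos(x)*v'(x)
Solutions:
 v(x) = C1 + Integral(x/cos(x), x)


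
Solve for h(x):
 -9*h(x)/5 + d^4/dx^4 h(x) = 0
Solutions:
 h(x) = C1*exp(-sqrt(3)*5^(3/4)*x/5) + C2*exp(sqrt(3)*5^(3/4)*x/5) + C3*sin(sqrt(3)*5^(3/4)*x/5) + C4*cos(sqrt(3)*5^(3/4)*x/5)


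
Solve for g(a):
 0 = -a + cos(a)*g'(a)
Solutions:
 g(a) = C1 + Integral(a/cos(a), a)


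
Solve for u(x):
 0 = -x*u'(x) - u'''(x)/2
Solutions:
 u(x) = C1 + Integral(C2*airyai(-2^(1/3)*x) + C3*airybi(-2^(1/3)*x), x)


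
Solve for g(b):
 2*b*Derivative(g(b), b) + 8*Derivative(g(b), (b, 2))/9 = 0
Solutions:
 g(b) = C1 + C2*erf(3*sqrt(2)*b/4)


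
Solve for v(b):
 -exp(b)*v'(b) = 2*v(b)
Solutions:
 v(b) = C1*exp(2*exp(-b))


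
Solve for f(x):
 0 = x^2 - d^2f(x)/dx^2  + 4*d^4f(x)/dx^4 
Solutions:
 f(x) = C1 + C2*x + C3*exp(-x/2) + C4*exp(x/2) + x^4/12 + 4*x^2


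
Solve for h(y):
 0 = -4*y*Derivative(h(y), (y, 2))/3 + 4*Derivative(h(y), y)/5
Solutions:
 h(y) = C1 + C2*y^(8/5)


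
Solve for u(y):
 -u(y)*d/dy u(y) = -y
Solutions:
 u(y) = -sqrt(C1 + y^2)
 u(y) = sqrt(C1 + y^2)


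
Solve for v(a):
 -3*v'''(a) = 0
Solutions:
 v(a) = C1 + C2*a + C3*a^2


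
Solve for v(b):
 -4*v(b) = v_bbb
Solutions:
 v(b) = C3*exp(-2^(2/3)*b) + (C1*sin(2^(2/3)*sqrt(3)*b/2) + C2*cos(2^(2/3)*sqrt(3)*b/2))*exp(2^(2/3)*b/2)


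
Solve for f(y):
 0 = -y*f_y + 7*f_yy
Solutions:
 f(y) = C1 + C2*erfi(sqrt(14)*y/14)


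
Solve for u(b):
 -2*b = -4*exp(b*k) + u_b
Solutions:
 u(b) = C1 - b^2 + 4*exp(b*k)/k


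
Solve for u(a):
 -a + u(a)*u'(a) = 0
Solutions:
 u(a) = -sqrt(C1 + a^2)
 u(a) = sqrt(C1 + a^2)


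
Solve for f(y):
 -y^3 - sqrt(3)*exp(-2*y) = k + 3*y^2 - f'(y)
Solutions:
 f(y) = C1 + k*y + y^4/4 + y^3 - sqrt(3)*exp(-2*y)/2


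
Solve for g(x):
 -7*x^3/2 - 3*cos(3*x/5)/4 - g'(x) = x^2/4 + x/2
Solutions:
 g(x) = C1 - 7*x^4/8 - x^3/12 - x^2/4 - 5*sin(3*x/5)/4


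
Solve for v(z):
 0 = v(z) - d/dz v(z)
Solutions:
 v(z) = C1*exp(z)


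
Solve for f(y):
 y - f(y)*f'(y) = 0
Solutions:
 f(y) = -sqrt(C1 + y^2)
 f(y) = sqrt(C1 + y^2)


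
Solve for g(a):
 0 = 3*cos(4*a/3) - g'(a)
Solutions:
 g(a) = C1 + 9*sin(4*a/3)/4


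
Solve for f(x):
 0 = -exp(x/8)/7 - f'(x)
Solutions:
 f(x) = C1 - 8*exp(x/8)/7


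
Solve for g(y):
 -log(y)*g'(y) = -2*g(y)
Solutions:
 g(y) = C1*exp(2*li(y))


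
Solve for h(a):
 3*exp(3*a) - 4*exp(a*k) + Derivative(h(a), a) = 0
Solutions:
 h(a) = C1 - exp(3*a) + 4*exp(a*k)/k


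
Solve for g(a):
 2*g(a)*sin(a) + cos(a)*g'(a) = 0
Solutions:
 g(a) = C1*cos(a)^2


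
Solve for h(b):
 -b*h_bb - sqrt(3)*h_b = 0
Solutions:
 h(b) = C1 + C2*b^(1 - sqrt(3))


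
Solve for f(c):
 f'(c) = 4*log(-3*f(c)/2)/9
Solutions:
 -9*Integral(1/(log(-_y) - log(2) + log(3)), (_y, f(c)))/4 = C1 - c


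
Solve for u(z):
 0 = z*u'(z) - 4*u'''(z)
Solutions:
 u(z) = C1 + Integral(C2*airyai(2^(1/3)*z/2) + C3*airybi(2^(1/3)*z/2), z)


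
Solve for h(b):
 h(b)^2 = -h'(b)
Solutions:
 h(b) = 1/(C1 + b)


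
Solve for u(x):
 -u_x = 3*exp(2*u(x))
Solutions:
 u(x) = log(-sqrt(-1/(C1 - 3*x))) - log(2)/2
 u(x) = log(-1/(C1 - 3*x))/2 - log(2)/2


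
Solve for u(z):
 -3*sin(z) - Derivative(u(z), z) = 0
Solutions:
 u(z) = C1 + 3*cos(z)


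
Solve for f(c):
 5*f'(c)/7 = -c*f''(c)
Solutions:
 f(c) = C1 + C2*c^(2/7)


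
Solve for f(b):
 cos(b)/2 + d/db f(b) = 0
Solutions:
 f(b) = C1 - sin(b)/2


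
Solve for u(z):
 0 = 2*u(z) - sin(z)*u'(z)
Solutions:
 u(z) = C1*(cos(z) - 1)/(cos(z) + 1)


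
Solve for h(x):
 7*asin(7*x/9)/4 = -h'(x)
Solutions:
 h(x) = C1 - 7*x*asin(7*x/9)/4 - sqrt(81 - 49*x^2)/4


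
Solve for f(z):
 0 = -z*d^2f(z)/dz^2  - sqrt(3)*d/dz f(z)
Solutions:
 f(z) = C1 + C2*z^(1 - sqrt(3))


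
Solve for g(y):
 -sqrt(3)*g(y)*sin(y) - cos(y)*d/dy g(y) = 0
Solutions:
 g(y) = C1*cos(y)^(sqrt(3))


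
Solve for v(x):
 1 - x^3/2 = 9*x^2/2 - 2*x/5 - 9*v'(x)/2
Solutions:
 v(x) = C1 + x^4/36 + x^3/3 - 2*x^2/45 - 2*x/9


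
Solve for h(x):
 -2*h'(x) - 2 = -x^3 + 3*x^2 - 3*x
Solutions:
 h(x) = C1 + x^4/8 - x^3/2 + 3*x^2/4 - x


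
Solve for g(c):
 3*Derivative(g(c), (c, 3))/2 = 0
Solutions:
 g(c) = C1 + C2*c + C3*c^2


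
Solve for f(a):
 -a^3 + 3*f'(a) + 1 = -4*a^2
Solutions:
 f(a) = C1 + a^4/12 - 4*a^3/9 - a/3


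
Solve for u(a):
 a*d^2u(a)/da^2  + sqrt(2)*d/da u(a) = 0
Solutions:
 u(a) = C1 + C2*a^(1 - sqrt(2))


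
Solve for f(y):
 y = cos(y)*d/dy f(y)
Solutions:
 f(y) = C1 + Integral(y/cos(y), y)


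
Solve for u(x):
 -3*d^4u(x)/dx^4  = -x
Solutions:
 u(x) = C1 + C2*x + C3*x^2 + C4*x^3 + x^5/360


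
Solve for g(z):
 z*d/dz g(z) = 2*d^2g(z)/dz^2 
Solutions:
 g(z) = C1 + C2*erfi(z/2)


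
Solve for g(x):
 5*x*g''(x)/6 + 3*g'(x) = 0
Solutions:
 g(x) = C1 + C2/x^(13/5)


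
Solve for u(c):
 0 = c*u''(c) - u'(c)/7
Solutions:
 u(c) = C1 + C2*c^(8/7)


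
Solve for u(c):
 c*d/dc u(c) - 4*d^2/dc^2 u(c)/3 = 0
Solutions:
 u(c) = C1 + C2*erfi(sqrt(6)*c/4)


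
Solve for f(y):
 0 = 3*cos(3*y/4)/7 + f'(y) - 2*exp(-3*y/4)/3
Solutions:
 f(y) = C1 - 4*sin(3*y/4)/7 - 8*exp(-3*y/4)/9


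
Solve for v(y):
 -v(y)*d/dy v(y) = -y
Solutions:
 v(y) = -sqrt(C1 + y^2)
 v(y) = sqrt(C1 + y^2)


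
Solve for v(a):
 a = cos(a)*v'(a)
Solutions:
 v(a) = C1 + Integral(a/cos(a), a)


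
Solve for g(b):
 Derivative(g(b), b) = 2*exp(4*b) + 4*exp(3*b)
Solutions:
 g(b) = C1 + exp(4*b)/2 + 4*exp(3*b)/3


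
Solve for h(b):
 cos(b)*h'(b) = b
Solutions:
 h(b) = C1 + Integral(b/cos(b), b)


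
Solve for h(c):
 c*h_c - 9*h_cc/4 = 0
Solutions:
 h(c) = C1 + C2*erfi(sqrt(2)*c/3)


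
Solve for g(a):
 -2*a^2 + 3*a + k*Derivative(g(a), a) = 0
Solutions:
 g(a) = C1 + 2*a^3/(3*k) - 3*a^2/(2*k)


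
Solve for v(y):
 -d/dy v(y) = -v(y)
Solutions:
 v(y) = C1*exp(y)


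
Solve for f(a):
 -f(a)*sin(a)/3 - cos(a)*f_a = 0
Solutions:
 f(a) = C1*cos(a)^(1/3)


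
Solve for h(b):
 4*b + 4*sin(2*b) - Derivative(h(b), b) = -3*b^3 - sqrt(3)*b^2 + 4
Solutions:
 h(b) = C1 + 3*b^4/4 + sqrt(3)*b^3/3 + 2*b^2 - 4*b - 2*cos(2*b)


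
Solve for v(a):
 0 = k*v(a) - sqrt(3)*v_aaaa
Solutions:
 v(a) = C1*exp(-3^(7/8)*a*k^(1/4)/3) + C2*exp(3^(7/8)*a*k^(1/4)/3) + C3*exp(-3^(7/8)*I*a*k^(1/4)/3) + C4*exp(3^(7/8)*I*a*k^(1/4)/3)


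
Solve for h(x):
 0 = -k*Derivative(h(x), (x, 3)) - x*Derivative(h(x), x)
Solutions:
 h(x) = C1 + Integral(C2*airyai(x*(-1/k)^(1/3)) + C3*airybi(x*(-1/k)^(1/3)), x)


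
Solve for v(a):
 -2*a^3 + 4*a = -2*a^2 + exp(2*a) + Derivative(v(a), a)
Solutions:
 v(a) = C1 - a^4/2 + 2*a^3/3 + 2*a^2 - exp(2*a)/2


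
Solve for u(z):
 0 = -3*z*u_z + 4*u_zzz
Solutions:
 u(z) = C1 + Integral(C2*airyai(6^(1/3)*z/2) + C3*airybi(6^(1/3)*z/2), z)


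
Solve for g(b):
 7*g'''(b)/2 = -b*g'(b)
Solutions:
 g(b) = C1 + Integral(C2*airyai(-2^(1/3)*7^(2/3)*b/7) + C3*airybi(-2^(1/3)*7^(2/3)*b/7), b)


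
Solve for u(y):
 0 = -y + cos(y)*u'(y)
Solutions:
 u(y) = C1 + Integral(y/cos(y), y)


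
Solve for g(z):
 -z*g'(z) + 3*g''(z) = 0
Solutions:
 g(z) = C1 + C2*erfi(sqrt(6)*z/6)


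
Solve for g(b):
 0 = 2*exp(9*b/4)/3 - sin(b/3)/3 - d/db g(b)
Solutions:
 g(b) = C1 + 8*exp(9*b/4)/27 + cos(b/3)


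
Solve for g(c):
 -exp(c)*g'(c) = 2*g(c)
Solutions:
 g(c) = C1*exp(2*exp(-c))


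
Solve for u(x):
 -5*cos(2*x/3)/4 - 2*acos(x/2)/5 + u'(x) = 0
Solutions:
 u(x) = C1 + 2*x*acos(x/2)/5 - 2*sqrt(4 - x^2)/5 + 15*sin(2*x/3)/8


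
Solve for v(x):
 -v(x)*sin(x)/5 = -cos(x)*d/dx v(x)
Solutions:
 v(x) = C1/cos(x)^(1/5)


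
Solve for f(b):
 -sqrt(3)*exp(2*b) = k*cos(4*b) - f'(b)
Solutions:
 f(b) = C1 + k*sin(4*b)/4 + sqrt(3)*exp(2*b)/2


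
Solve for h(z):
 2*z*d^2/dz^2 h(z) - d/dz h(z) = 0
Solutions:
 h(z) = C1 + C2*z^(3/2)


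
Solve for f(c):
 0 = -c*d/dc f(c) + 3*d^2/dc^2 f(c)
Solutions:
 f(c) = C1 + C2*erfi(sqrt(6)*c/6)


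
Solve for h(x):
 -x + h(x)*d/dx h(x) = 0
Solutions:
 h(x) = -sqrt(C1 + x^2)
 h(x) = sqrt(C1 + x^2)


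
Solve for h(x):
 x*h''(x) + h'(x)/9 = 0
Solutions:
 h(x) = C1 + C2*x^(8/9)


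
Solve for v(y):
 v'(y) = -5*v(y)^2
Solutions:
 v(y) = 1/(C1 + 5*y)


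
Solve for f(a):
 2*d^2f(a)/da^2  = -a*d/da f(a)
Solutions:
 f(a) = C1 + C2*erf(a/2)


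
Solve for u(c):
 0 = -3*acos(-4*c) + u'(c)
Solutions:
 u(c) = C1 + 3*c*acos(-4*c) + 3*sqrt(1 - 16*c^2)/4


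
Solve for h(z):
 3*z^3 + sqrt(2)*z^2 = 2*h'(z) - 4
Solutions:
 h(z) = C1 + 3*z^4/8 + sqrt(2)*z^3/6 + 2*z


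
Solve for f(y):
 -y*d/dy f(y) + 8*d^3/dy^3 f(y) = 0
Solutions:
 f(y) = C1 + Integral(C2*airyai(y/2) + C3*airybi(y/2), y)


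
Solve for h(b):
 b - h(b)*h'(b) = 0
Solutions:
 h(b) = -sqrt(C1 + b^2)
 h(b) = sqrt(C1 + b^2)


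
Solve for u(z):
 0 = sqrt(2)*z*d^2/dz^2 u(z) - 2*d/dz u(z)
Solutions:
 u(z) = C1 + C2*z^(1 + sqrt(2))


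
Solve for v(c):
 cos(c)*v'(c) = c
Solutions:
 v(c) = C1 + Integral(c/cos(c), c)


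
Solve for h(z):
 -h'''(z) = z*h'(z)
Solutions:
 h(z) = C1 + Integral(C2*airyai(-z) + C3*airybi(-z), z)


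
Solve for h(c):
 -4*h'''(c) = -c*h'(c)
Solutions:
 h(c) = C1 + Integral(C2*airyai(2^(1/3)*c/2) + C3*airybi(2^(1/3)*c/2), c)


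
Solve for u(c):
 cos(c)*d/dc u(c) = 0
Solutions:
 u(c) = C1


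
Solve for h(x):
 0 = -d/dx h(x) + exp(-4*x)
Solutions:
 h(x) = C1 - exp(-4*x)/4


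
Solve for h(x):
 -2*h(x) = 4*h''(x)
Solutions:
 h(x) = C1*sin(sqrt(2)*x/2) + C2*cos(sqrt(2)*x/2)


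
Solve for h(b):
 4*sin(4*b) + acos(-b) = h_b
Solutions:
 h(b) = C1 + b*acos(-b) + sqrt(1 - b^2) - cos(4*b)


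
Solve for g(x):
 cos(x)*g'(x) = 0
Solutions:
 g(x) = C1


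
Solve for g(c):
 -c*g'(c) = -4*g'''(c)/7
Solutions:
 g(c) = C1 + Integral(C2*airyai(14^(1/3)*c/2) + C3*airybi(14^(1/3)*c/2), c)


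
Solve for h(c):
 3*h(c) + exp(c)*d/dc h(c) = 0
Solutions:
 h(c) = C1*exp(3*exp(-c))


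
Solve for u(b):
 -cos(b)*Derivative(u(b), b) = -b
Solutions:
 u(b) = C1 + Integral(b/cos(b), b)


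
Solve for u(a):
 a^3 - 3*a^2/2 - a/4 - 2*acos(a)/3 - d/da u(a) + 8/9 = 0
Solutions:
 u(a) = C1 + a^4/4 - a^3/2 - a^2/8 - 2*a*acos(a)/3 + 8*a/9 + 2*sqrt(1 - a^2)/3


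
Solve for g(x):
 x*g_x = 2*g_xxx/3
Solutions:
 g(x) = C1 + Integral(C2*airyai(2^(2/3)*3^(1/3)*x/2) + C3*airybi(2^(2/3)*3^(1/3)*x/2), x)


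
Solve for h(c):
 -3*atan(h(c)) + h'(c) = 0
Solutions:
 Integral(1/atan(_y), (_y, h(c))) = C1 + 3*c


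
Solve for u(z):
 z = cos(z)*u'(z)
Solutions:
 u(z) = C1 + Integral(z/cos(z), z)


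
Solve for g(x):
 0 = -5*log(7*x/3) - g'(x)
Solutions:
 g(x) = C1 - 5*x*log(x) + x*log(243/16807) + 5*x


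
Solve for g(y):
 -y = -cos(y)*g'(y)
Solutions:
 g(y) = C1 + Integral(y/cos(y), y)


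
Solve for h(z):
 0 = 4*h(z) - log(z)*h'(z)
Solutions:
 h(z) = C1*exp(4*li(z))


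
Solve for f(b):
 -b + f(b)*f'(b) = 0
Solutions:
 f(b) = -sqrt(C1 + b^2)
 f(b) = sqrt(C1 + b^2)


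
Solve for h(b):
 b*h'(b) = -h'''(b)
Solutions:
 h(b) = C1 + Integral(C2*airyai(-b) + C3*airybi(-b), b)


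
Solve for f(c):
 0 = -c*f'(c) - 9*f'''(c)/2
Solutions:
 f(c) = C1 + Integral(C2*airyai(-6^(1/3)*c/3) + C3*airybi(-6^(1/3)*c/3), c)


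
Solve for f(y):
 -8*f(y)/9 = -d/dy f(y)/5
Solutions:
 f(y) = C1*exp(40*y/9)


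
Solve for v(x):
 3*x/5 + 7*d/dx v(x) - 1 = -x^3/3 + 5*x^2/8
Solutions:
 v(x) = C1 - x^4/84 + 5*x^3/168 - 3*x^2/70 + x/7


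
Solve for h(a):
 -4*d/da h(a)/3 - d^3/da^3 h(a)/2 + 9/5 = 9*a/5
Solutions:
 h(a) = C1 + C2*sin(2*sqrt(6)*a/3) + C3*cos(2*sqrt(6)*a/3) - 27*a^2/40 + 27*a/20


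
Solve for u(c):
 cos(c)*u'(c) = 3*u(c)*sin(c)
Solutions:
 u(c) = C1/cos(c)^3


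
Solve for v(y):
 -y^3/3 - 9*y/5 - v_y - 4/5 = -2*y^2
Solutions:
 v(y) = C1 - y^4/12 + 2*y^3/3 - 9*y^2/10 - 4*y/5


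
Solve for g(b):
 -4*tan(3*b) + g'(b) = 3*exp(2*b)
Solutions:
 g(b) = C1 + 3*exp(2*b)/2 - 4*log(cos(3*b))/3


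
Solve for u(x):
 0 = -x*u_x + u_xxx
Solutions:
 u(x) = C1 + Integral(C2*airyai(x) + C3*airybi(x), x)


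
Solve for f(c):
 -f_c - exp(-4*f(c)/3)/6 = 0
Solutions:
 f(c) = 3*log(-I*(C1 - 2*c/9)^(1/4))
 f(c) = 3*log(I*(C1 - 2*c/9)^(1/4))
 f(c) = 3*log(-(C1 - 2*c/9)^(1/4))
 f(c) = 3*log(C1 - 2*c/9)/4


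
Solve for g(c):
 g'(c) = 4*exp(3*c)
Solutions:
 g(c) = C1 + 4*exp(3*c)/3


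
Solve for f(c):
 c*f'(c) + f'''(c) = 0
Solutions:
 f(c) = C1 + Integral(C2*airyai(-c) + C3*airybi(-c), c)


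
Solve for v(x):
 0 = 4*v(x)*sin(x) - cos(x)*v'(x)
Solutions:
 v(x) = C1/cos(x)^4


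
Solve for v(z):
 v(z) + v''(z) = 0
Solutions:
 v(z) = C1*sin(z) + C2*cos(z)


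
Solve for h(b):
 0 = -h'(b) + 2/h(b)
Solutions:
 h(b) = -sqrt(C1 + 4*b)
 h(b) = sqrt(C1 + 4*b)


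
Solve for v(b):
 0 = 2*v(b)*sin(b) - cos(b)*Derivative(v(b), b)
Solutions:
 v(b) = C1/cos(b)^2


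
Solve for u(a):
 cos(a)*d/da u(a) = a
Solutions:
 u(a) = C1 + Integral(a/cos(a), a)


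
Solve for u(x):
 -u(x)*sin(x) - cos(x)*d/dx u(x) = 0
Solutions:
 u(x) = C1*cos(x)


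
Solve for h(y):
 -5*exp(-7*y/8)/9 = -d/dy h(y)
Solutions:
 h(y) = C1 - 40*exp(-7*y/8)/63


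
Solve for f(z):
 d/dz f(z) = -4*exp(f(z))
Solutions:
 f(z) = log(1/(C1 + 4*z))


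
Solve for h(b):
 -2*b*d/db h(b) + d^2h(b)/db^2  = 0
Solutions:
 h(b) = C1 + C2*erfi(b)


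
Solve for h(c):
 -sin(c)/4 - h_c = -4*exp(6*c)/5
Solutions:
 h(c) = C1 + 2*exp(6*c)/15 + cos(c)/4


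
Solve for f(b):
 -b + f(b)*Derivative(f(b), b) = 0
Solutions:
 f(b) = -sqrt(C1 + b^2)
 f(b) = sqrt(C1 + b^2)


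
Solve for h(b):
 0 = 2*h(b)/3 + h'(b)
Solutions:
 h(b) = C1*exp(-2*b/3)


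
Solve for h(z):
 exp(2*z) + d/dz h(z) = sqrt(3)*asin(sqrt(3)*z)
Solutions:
 h(z) = C1 + sqrt(3)*(z*asin(sqrt(3)*z) + sqrt(3)*sqrt(1 - 3*z^2)/3) - exp(2*z)/2


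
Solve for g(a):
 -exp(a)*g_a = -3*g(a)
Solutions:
 g(a) = C1*exp(-3*exp(-a))


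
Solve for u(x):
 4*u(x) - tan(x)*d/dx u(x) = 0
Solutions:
 u(x) = C1*sin(x)^4


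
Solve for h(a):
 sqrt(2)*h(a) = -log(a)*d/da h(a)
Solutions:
 h(a) = C1*exp(-sqrt(2)*li(a))


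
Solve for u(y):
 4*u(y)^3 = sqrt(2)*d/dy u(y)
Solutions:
 u(y) = -sqrt(2)*sqrt(-1/(C1 + 2*sqrt(2)*y))/2
 u(y) = sqrt(2)*sqrt(-1/(C1 + 2*sqrt(2)*y))/2


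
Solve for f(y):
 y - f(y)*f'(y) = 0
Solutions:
 f(y) = -sqrt(C1 + y^2)
 f(y) = sqrt(C1 + y^2)


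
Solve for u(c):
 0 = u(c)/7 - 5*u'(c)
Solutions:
 u(c) = C1*exp(c/35)


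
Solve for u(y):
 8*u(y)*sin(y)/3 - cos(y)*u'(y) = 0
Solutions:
 u(y) = C1/cos(y)^(8/3)


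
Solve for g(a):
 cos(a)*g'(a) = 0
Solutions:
 g(a) = C1


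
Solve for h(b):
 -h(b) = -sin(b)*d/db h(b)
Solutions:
 h(b) = C1*sqrt(cos(b) - 1)/sqrt(cos(b) + 1)


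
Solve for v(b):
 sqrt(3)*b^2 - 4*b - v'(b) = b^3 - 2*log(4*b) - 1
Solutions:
 v(b) = C1 - b^4/4 + sqrt(3)*b^3/3 - 2*b^2 + 2*b*log(b) - b + b*log(16)


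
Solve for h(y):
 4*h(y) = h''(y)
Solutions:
 h(y) = C1*exp(-2*y) + C2*exp(2*y)


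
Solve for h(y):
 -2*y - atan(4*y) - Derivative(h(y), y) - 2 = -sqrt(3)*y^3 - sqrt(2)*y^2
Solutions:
 h(y) = C1 + sqrt(3)*y^4/4 + sqrt(2)*y^3/3 - y^2 - y*atan(4*y) - 2*y + log(16*y^2 + 1)/8


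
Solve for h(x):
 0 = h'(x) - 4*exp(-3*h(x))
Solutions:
 h(x) = log(C1 + 12*x)/3
 h(x) = log((-3^(1/3) - 3^(5/6)*I)*(C1 + 4*x)^(1/3)/2)
 h(x) = log((-3^(1/3) + 3^(5/6)*I)*(C1 + 4*x)^(1/3)/2)


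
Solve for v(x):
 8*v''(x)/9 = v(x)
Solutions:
 v(x) = C1*exp(-3*sqrt(2)*x/4) + C2*exp(3*sqrt(2)*x/4)


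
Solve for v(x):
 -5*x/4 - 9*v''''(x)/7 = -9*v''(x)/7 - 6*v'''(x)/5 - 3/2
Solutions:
 v(x) = C1 + C2*x + C3*exp(x*(7 - sqrt(274))/15) + C4*exp(x*(7 + sqrt(274))/15) + 35*x^3/216 - 28*x^2/27


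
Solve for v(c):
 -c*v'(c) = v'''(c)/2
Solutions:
 v(c) = C1 + Integral(C2*airyai(-2^(1/3)*c) + C3*airybi(-2^(1/3)*c), c)


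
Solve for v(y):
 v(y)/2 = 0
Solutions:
 v(y) = 0


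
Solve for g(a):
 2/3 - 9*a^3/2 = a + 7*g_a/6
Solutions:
 g(a) = C1 - 27*a^4/28 - 3*a^2/7 + 4*a/7


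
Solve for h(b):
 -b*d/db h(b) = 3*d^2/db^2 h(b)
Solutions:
 h(b) = C1 + C2*erf(sqrt(6)*b/6)


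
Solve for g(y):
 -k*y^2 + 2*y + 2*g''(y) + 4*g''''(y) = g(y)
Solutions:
 g(y) = C1*exp(-y*sqrt(-1 + sqrt(5))/2) + C2*exp(y*sqrt(-1 + sqrt(5))/2) + C3*sin(y*sqrt(1 + sqrt(5))/2) + C4*cos(y*sqrt(1 + sqrt(5))/2) - k*y^2 - 4*k + 2*y


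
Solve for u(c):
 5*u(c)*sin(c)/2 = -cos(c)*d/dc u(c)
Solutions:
 u(c) = C1*cos(c)^(5/2)


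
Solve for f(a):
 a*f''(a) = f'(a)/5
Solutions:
 f(a) = C1 + C2*a^(6/5)


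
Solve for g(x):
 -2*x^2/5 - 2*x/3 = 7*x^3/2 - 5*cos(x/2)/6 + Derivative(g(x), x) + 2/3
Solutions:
 g(x) = C1 - 7*x^4/8 - 2*x^3/15 - x^2/3 - 2*x/3 + 5*sin(x/2)/3


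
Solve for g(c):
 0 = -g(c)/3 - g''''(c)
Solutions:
 g(c) = (C1*sin(sqrt(2)*3^(3/4)*c/6) + C2*cos(sqrt(2)*3^(3/4)*c/6))*exp(-sqrt(2)*3^(3/4)*c/6) + (C3*sin(sqrt(2)*3^(3/4)*c/6) + C4*cos(sqrt(2)*3^(3/4)*c/6))*exp(sqrt(2)*3^(3/4)*c/6)


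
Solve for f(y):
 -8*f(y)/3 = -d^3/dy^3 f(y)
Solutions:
 f(y) = C3*exp(2*3^(2/3)*y/3) + (C1*sin(3^(1/6)*y) + C2*cos(3^(1/6)*y))*exp(-3^(2/3)*y/3)


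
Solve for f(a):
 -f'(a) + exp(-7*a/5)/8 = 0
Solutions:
 f(a) = C1 - 5*exp(-7*a/5)/56


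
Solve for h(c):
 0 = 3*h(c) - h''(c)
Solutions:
 h(c) = C1*exp(-sqrt(3)*c) + C2*exp(sqrt(3)*c)


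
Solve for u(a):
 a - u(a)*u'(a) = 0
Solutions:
 u(a) = -sqrt(C1 + a^2)
 u(a) = sqrt(C1 + a^2)


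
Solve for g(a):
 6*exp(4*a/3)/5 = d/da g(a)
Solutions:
 g(a) = C1 + 9*exp(4*a/3)/10


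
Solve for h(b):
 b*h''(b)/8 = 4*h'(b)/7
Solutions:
 h(b) = C1 + C2*b^(39/7)


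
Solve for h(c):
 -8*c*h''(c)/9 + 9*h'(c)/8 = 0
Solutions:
 h(c) = C1 + C2*c^(145/64)


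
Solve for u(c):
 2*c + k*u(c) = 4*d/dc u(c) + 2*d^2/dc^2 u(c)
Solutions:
 u(c) = C1*exp(-c*(sqrt(2)*sqrt(k + 2)/2 + 1)) + C2*exp(c*(sqrt(2)*sqrt(k + 2)/2 - 1)) - 2*c/k - 8/k^2


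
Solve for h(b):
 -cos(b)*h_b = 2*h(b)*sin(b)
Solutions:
 h(b) = C1*cos(b)^2


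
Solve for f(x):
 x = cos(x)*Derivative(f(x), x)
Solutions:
 f(x) = C1 + Integral(x/cos(x), x)


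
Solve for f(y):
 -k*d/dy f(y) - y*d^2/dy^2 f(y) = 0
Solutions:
 f(y) = C1 + y^(1 - re(k))*(C2*sin(log(y)*Abs(im(k))) + C3*cos(log(y)*im(k)))


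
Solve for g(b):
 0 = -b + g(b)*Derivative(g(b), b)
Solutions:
 g(b) = -sqrt(C1 + b^2)
 g(b) = sqrt(C1 + b^2)


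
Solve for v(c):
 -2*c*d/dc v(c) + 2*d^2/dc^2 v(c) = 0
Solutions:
 v(c) = C1 + C2*erfi(sqrt(2)*c/2)


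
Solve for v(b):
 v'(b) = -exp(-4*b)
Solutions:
 v(b) = C1 + exp(-4*b)/4


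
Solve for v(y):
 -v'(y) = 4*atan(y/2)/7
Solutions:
 v(y) = C1 - 4*y*atan(y/2)/7 + 4*log(y^2 + 4)/7


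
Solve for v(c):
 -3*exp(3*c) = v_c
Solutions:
 v(c) = C1 - exp(3*c)


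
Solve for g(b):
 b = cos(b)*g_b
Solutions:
 g(b) = C1 + Integral(b/cos(b), b)


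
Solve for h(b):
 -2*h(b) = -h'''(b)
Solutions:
 h(b) = C3*exp(2^(1/3)*b) + (C1*sin(2^(1/3)*sqrt(3)*b/2) + C2*cos(2^(1/3)*sqrt(3)*b/2))*exp(-2^(1/3)*b/2)


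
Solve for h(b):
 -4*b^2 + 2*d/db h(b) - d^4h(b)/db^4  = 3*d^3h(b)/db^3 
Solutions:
 h(b) = C1 + 2*b^3/3 + 6*b + (C2 + C3*exp(-sqrt(3)*b) + C4*exp(sqrt(3)*b))*exp(-b)


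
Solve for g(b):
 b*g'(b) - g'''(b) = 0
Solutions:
 g(b) = C1 + Integral(C2*airyai(b) + C3*airybi(b), b)


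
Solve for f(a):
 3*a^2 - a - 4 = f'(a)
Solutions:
 f(a) = C1 + a^3 - a^2/2 - 4*a


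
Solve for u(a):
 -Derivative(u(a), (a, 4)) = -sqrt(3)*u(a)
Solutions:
 u(a) = C1*exp(-3^(1/8)*a) + C2*exp(3^(1/8)*a) + C3*sin(3^(1/8)*a) + C4*cos(3^(1/8)*a)


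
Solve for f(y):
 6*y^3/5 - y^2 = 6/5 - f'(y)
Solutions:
 f(y) = C1 - 3*y^4/10 + y^3/3 + 6*y/5


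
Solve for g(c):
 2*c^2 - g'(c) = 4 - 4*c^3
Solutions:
 g(c) = C1 + c^4 + 2*c^3/3 - 4*c


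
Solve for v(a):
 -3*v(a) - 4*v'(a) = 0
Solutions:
 v(a) = C1*exp(-3*a/4)


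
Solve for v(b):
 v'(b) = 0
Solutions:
 v(b) = C1


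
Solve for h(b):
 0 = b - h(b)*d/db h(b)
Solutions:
 h(b) = -sqrt(C1 + b^2)
 h(b) = sqrt(C1 + b^2)


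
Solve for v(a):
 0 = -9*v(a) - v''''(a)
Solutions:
 v(a) = (C1*sin(sqrt(6)*a/2) + C2*cos(sqrt(6)*a/2))*exp(-sqrt(6)*a/2) + (C3*sin(sqrt(6)*a/2) + C4*cos(sqrt(6)*a/2))*exp(sqrt(6)*a/2)


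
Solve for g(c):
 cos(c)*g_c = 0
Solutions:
 g(c) = C1


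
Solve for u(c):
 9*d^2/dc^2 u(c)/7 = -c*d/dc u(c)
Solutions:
 u(c) = C1 + C2*erf(sqrt(14)*c/6)


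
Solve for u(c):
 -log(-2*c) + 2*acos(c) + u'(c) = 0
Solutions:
 u(c) = C1 + c*log(-c) - 2*c*acos(c) - c + c*log(2) + 2*sqrt(1 - c^2)


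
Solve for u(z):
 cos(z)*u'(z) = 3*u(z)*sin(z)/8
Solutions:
 u(z) = C1/cos(z)^(3/8)


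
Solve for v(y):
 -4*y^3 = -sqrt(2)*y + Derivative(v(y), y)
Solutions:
 v(y) = C1 - y^4 + sqrt(2)*y^2/2


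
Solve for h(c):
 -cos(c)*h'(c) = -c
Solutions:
 h(c) = C1 + Integral(c/cos(c), c)


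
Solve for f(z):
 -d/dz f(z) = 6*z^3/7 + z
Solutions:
 f(z) = C1 - 3*z^4/14 - z^2/2


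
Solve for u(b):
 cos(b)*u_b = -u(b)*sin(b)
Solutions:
 u(b) = C1*cos(b)


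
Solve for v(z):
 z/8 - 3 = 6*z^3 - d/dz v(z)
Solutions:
 v(z) = C1 + 3*z^4/2 - z^2/16 + 3*z


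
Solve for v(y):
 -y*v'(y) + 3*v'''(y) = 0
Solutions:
 v(y) = C1 + Integral(C2*airyai(3^(2/3)*y/3) + C3*airybi(3^(2/3)*y/3), y)


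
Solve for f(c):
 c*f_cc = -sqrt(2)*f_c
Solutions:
 f(c) = C1 + C2*c^(1 - sqrt(2))
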